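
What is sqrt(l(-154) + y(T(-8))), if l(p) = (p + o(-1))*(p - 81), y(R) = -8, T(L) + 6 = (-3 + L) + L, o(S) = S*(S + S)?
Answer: 24*sqrt(62) ≈ 188.98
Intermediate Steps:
o(S) = 2*S**2 (o(S) = S*(2*S) = 2*S**2)
T(L) = -9 + 2*L (T(L) = -6 + ((-3 + L) + L) = -6 + (-3 + 2*L) = -9 + 2*L)
l(p) = (-81 + p)*(2 + p) (l(p) = (p + 2*(-1)**2)*(p - 81) = (p + 2*1)*(-81 + p) = (p + 2)*(-81 + p) = (2 + p)*(-81 + p) = (-81 + p)*(2 + p))
sqrt(l(-154) + y(T(-8))) = sqrt((-162 + (-154)**2 - 79*(-154)) - 8) = sqrt((-162 + 23716 + 12166) - 8) = sqrt(35720 - 8) = sqrt(35712) = 24*sqrt(62)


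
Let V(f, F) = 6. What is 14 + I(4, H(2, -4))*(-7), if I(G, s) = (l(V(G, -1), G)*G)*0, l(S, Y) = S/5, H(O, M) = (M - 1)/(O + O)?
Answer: 14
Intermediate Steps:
H(O, M) = (-1 + M)/(2*O) (H(O, M) = (-1 + M)/((2*O)) = (-1 + M)*(1/(2*O)) = (-1 + M)/(2*O))
l(S, Y) = S/5 (l(S, Y) = S*(1/5) = S/5)
I(G, s) = 0 (I(G, s) = (((1/5)*6)*G)*0 = (6*G/5)*0 = 0)
14 + I(4, H(2, -4))*(-7) = 14 + 0*(-7) = 14 + 0 = 14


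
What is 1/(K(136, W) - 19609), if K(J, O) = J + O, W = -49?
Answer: -1/19522 ≈ -5.1224e-5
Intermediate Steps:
1/(K(136, W) - 19609) = 1/((136 - 49) - 19609) = 1/(87 - 19609) = 1/(-19522) = -1/19522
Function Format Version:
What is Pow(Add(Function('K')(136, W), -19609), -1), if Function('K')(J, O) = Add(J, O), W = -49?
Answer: Rational(-1, 19522) ≈ -5.1224e-5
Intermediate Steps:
Pow(Add(Function('K')(136, W), -19609), -1) = Pow(Add(Add(136, -49), -19609), -1) = Pow(Add(87, -19609), -1) = Pow(-19522, -1) = Rational(-1, 19522)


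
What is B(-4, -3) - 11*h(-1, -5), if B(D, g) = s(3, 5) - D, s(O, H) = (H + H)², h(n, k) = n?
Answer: 115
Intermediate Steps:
s(O, H) = 4*H² (s(O, H) = (2*H)² = 4*H²)
B(D, g) = 100 - D (B(D, g) = 4*5² - D = 4*25 - D = 100 - D)
B(-4, -3) - 11*h(-1, -5) = (100 - 1*(-4)) - 11*(-1) = (100 + 4) + 11 = 104 + 11 = 115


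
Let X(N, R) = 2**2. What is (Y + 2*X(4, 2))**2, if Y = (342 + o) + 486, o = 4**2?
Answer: 725904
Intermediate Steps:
o = 16
X(N, R) = 4
Y = 844 (Y = (342 + 16) + 486 = 358 + 486 = 844)
(Y + 2*X(4, 2))**2 = (844 + 2*4)**2 = (844 + 8)**2 = 852**2 = 725904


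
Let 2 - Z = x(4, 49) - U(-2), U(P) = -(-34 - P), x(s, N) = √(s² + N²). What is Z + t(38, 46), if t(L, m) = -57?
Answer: -23 - √2417 ≈ -72.163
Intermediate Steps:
x(s, N) = √(N² + s²)
U(P) = 34 + P
Z = 34 - √2417 (Z = 2 - (√(49² + 4²) - (34 - 2)) = 2 - (√(2401 + 16) - 1*32) = 2 - (√2417 - 32) = 2 - (-32 + √2417) = 2 + (32 - √2417) = 34 - √2417 ≈ -15.163)
Z + t(38, 46) = (34 - √2417) - 57 = -23 - √2417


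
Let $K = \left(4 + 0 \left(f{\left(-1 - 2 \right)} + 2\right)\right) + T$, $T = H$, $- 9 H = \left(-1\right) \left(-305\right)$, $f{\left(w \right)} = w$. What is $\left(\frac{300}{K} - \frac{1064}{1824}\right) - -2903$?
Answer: $\frac{9336601}{3228} \approx 2892.4$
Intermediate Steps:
$H = - \frac{305}{9}$ ($H = - \frac{\left(-1\right) \left(-305\right)}{9} = \left(- \frac{1}{9}\right) 305 = - \frac{305}{9} \approx -33.889$)
$T = - \frac{305}{9} \approx -33.889$
$K = - \frac{269}{9}$ ($K = \left(4 + 0 \left(\left(-1 - 2\right) + 2\right)\right) - \frac{305}{9} = \left(4 + 0 \left(-3 + 2\right)\right) - \frac{305}{9} = \left(4 + 0 \left(-1\right)\right) - \frac{305}{9} = \left(4 + 0\right) - \frac{305}{9} = 4 - \frac{305}{9} = - \frac{269}{9} \approx -29.889$)
$\left(\frac{300}{K} - \frac{1064}{1824}\right) - -2903 = \left(\frac{300}{- \frac{269}{9}} - \frac{1064}{1824}\right) - -2903 = \left(300 \left(- \frac{9}{269}\right) - \frac{7}{12}\right) + 2903 = \left(- \frac{2700}{269} - \frac{7}{12}\right) + 2903 = - \frac{34283}{3228} + 2903 = \frac{9336601}{3228}$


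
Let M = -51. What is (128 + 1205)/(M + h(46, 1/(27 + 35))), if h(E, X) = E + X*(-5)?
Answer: -82646/315 ≈ -262.37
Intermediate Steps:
h(E, X) = E - 5*X
(128 + 1205)/(M + h(46, 1/(27 + 35))) = (128 + 1205)/(-51 + (46 - 5/(27 + 35))) = 1333/(-51 + (46 - 5/62)) = 1333/(-51 + 2847/62) = 1333/(-315/62) = 1333*(-62/315) = -82646/315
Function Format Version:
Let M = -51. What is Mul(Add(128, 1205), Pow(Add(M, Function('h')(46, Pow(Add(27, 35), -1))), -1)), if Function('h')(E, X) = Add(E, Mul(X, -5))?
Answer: Rational(-82646, 315) ≈ -262.37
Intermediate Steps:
Function('h')(E, X) = Add(E, Mul(-5, X))
Mul(Add(128, 1205), Pow(Add(M, Function('h')(46, Pow(Add(27, 35), -1))), -1)) = Mul(Add(128, 1205), Pow(Add(-51, Add(46, Mul(-5, Pow(Add(27, 35), -1)))), -1)) = Mul(1333, Pow(Add(-51, Add(46, Mul(-5, Pow(62, -1)))), -1)) = Mul(1333, Pow(Add(-51, Add(46, Mul(-5, Rational(1, 62)))), -1)) = Mul(1333, Pow(Add(-51, Add(46, Rational(-5, 62))), -1)) = Mul(1333, Pow(Add(-51, Rational(2847, 62)), -1)) = Mul(1333, Pow(Rational(-315, 62), -1)) = Mul(1333, Rational(-62, 315)) = Rational(-82646, 315)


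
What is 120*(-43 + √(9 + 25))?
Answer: -5160 + 120*√34 ≈ -4460.3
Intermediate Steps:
120*(-43 + √(9 + 25)) = 120*(-43 + √34) = -5160 + 120*√34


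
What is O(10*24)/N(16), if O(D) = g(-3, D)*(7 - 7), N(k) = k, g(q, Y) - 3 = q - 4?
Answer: 0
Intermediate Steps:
g(q, Y) = -1 + q (g(q, Y) = 3 + (q - 4) = 3 + (-4 + q) = -1 + q)
O(D) = 0 (O(D) = (-1 - 3)*(7 - 7) = -4*0 = 0)
O(10*24)/N(16) = 0/16 = 0*(1/16) = 0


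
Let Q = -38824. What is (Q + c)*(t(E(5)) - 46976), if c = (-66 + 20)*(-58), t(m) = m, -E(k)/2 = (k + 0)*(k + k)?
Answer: 1702079856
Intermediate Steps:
E(k) = -4*k² (E(k) = -2*(k + 0)*(k + k) = -2*k*2*k = -4*k²)
c = 2668 (c = -46*(-58) = 2668)
(Q + c)*(t(E(5)) - 46976) = (-38824 + 2668)*(-4*5² - 46976) = -36156*(-4*25 - 46976) = -36156*(-100 - 46976) = -36156*(-47076) = 1702079856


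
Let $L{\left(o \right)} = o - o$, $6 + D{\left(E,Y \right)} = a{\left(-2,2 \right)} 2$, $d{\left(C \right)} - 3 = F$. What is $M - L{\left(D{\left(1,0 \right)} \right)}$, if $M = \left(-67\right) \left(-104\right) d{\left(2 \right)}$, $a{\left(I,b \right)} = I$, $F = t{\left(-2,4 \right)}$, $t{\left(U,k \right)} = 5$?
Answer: $55744$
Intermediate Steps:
$F = 5$
$d{\left(C \right)} = 8$ ($d{\left(C \right)} = 3 + 5 = 8$)
$D{\left(E,Y \right)} = -10$ ($D{\left(E,Y \right)} = -6 - 4 = -10$)
$L{\left(o \right)} = 0$
$M = 55744$ ($M = \left(-67\right) \left(-104\right) 8 = 6968 \cdot 8 = 55744$)
$M - L{\left(D{\left(1,0 \right)} \right)} = 55744 - 0 = 55744 + 0 = 55744$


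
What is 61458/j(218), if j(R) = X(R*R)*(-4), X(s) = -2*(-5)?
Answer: -30729/20 ≈ -1536.4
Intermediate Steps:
X(s) = 10
j(R) = -40 (j(R) = 10*(-4) = -40)
61458/j(218) = 61458/(-40) = 61458*(-1/40) = -30729/20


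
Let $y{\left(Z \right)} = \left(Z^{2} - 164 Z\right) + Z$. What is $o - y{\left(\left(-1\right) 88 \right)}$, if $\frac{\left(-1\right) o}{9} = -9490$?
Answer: $63322$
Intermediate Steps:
$o = 85410$ ($o = \left(-9\right) \left(-9490\right) = 85410$)
$y{\left(Z \right)} = Z^{2} - 163 Z$
$o - y{\left(\left(-1\right) 88 \right)} = 85410 - \left(-1\right) 88 \left(-163 - 88\right) = 85410 - - 88 \left(-163 - 88\right) = 85410 - \left(-88\right) \left(-251\right) = 85410 - 22088 = 63322$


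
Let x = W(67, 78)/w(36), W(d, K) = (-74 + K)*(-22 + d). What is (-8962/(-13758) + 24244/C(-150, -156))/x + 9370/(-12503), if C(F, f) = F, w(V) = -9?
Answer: 104633816221/14334689500 ≈ 7.2993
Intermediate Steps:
x = -20 (x = (1628 - 74*67 - 22*78 + 78*67)/(-9) = (1628 - 4958 - 1716 + 5226)*(-⅑) = 180*(-⅑) = -20)
(-8962/(-13758) + 24244/C(-150, -156))/x + 9370/(-12503) = (-8962/(-13758) + 24244/(-150))/(-20) + 9370/(-12503) = (-8962*(-1/13758) + 24244*(-1/150))*(-1/20) + 9370*(-1/12503) = (4481/6879 - 12122/75)*(-1/20) - 9370/12503 = -9227907/57325*(-1/20) - 9370/12503 = 9227907/1146500 - 9370/12503 = 104633816221/14334689500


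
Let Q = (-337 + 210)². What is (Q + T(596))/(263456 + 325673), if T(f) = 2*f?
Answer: 17321/589129 ≈ 0.029401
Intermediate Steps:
Q = 16129 (Q = (-127)² = 16129)
(Q + T(596))/(263456 + 325673) = (16129 + 2*596)/(263456 + 325673) = (16129 + 1192)/589129 = 17321*(1/589129) = 17321/589129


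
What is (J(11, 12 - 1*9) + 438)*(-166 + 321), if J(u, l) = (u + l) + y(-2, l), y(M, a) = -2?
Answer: 69750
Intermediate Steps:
J(u, l) = -2 + l + u (J(u, l) = (u + l) - 2 = (l + u) - 2 = -2 + l + u)
(J(11, 12 - 1*9) + 438)*(-166 + 321) = ((-2 + (12 - 1*9) + 11) + 438)*(-166 + 321) = ((-2 + (12 - 9) + 11) + 438)*155 = ((-2 + 3 + 11) + 438)*155 = (12 + 438)*155 = 450*155 = 69750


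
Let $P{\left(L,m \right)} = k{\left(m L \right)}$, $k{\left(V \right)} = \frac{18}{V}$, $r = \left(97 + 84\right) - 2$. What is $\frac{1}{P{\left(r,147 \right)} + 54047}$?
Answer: $\frac{8771}{474046243} \approx 1.8502 \cdot 10^{-5}$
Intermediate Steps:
$r = 179$ ($r = 181 - 2 = 179$)
$P{\left(L,m \right)} = \frac{18}{L m}$ ($P{\left(L,m \right)} = \frac{18}{m L} = \frac{18}{L m}$)
$\frac{1}{P{\left(r,147 \right)} + 54047} = \frac{1}{\frac{18}{179 \cdot 147} + 54047} = \frac{1}{18 \cdot \frac{1}{179} \cdot \frac{1}{147} + 54047} = \frac{1}{\frac{6}{8771} + 54047} = \frac{1}{\frac{474046243}{8771}} = \frac{8771}{474046243}$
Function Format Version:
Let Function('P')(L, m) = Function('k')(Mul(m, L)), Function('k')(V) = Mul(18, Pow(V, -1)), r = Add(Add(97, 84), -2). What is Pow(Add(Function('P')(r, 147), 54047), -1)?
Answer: Rational(8771, 474046243) ≈ 1.8502e-5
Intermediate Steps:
r = 179 (r = Add(181, -2) = 179)
Function('P')(L, m) = Mul(18, Pow(L, -1), Pow(m, -1)) (Function('P')(L, m) = Mul(18, Pow(Mul(m, L), -1)) = Mul(18, Pow(Mul(L, m), -1)) = Mul(18, Mul(Pow(L, -1), Pow(m, -1))) = Mul(18, Pow(L, -1), Pow(m, -1)))
Pow(Add(Function('P')(r, 147), 54047), -1) = Pow(Add(Mul(18, Pow(179, -1), Pow(147, -1)), 54047), -1) = Pow(Add(Mul(18, Rational(1, 179), Rational(1, 147)), 54047), -1) = Pow(Add(Rational(6, 8771), 54047), -1) = Pow(Rational(474046243, 8771), -1) = Rational(8771, 474046243)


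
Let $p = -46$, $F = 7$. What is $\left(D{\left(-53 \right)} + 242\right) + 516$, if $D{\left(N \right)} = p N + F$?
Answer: $3203$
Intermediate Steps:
$D{\left(N \right)} = 7 - 46 N$ ($D{\left(N \right)} = - 46 N + 7 = 7 - 46 N$)
$\left(D{\left(-53 \right)} + 242\right) + 516 = \left(\left(7 - -2438\right) + 242\right) + 516 = \left(\left(7 + 2438\right) + 242\right) + 516 = \left(2445 + 242\right) + 516 = 2687 + 516 = 3203$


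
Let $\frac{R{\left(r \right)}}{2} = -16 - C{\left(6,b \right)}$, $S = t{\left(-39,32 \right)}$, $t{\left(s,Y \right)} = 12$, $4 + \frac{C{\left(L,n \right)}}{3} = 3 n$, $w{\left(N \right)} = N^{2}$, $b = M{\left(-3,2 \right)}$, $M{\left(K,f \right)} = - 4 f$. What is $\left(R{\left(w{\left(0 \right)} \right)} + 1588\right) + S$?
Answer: $1736$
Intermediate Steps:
$b = -8$ ($b = \left(-4\right) 2 = -8$)
$C{\left(L,n \right)} = -12 + 9 n$ ($C{\left(L,n \right)} = -12 + 3 \cdot 3 n = -12 + 9 n$)
$S = 12$
$R{\left(r \right)} = 136$ ($R{\left(r \right)} = 2 \left(-16 - \left(-12 + 9 \left(-8\right)\right)\right) = 2 \left(-16 - \left(-12 - 72\right)\right) = 2 \left(-16 - -84\right) = 2 \left(-16 + 84\right) = 2 \cdot 68 = 136$)
$\left(R{\left(w{\left(0 \right)} \right)} + 1588\right) + S = \left(136 + 1588\right) + 12 = 1724 + 12 = 1736$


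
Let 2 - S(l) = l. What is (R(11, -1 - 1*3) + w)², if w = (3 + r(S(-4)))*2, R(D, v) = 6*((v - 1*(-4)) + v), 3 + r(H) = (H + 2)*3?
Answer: 576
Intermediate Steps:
S(l) = 2 - l
r(H) = 3 + 3*H (r(H) = -3 + (H + 2)*3 = -3 + (2 + H)*3 = -3 + (6 + 3*H) = 3 + 3*H)
R(D, v) = 24 + 12*v (R(D, v) = 6*((v + 4) + v) = 6*((4 + v) + v) = 6*(4 + 2*v) = 24 + 12*v)
w = 48 (w = (3 + (3 + 3*(2 - 1*(-4))))*2 = (3 + (3 + 3*(2 + 4)))*2 = (3 + (3 + 3*6))*2 = (3 + (3 + 18))*2 = (3 + 21)*2 = 24*2 = 48)
(R(11, -1 - 1*3) + w)² = ((24 + 12*(-1 - 1*3)) + 48)² = ((24 + 12*(-1 - 3)) + 48)² = ((24 + 12*(-4)) + 48)² = ((24 - 48) + 48)² = (-24 + 48)² = 24² = 576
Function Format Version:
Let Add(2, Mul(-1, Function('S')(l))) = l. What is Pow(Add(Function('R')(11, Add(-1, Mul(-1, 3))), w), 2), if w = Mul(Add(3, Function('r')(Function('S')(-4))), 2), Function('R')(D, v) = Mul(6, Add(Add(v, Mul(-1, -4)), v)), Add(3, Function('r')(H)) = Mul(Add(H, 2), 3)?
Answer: 576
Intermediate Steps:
Function('S')(l) = Add(2, Mul(-1, l))
Function('r')(H) = Add(3, Mul(3, H)) (Function('r')(H) = Add(-3, Mul(Add(H, 2), 3)) = Add(-3, Mul(Add(2, H), 3)) = Add(-3, Add(6, Mul(3, H))) = Add(3, Mul(3, H)))
Function('R')(D, v) = Add(24, Mul(12, v)) (Function('R')(D, v) = Mul(6, Add(Add(v, 4), v)) = Mul(6, Add(Add(4, v), v)) = Mul(6, Add(4, Mul(2, v))) = Add(24, Mul(12, v)))
w = 48 (w = Mul(Add(3, Add(3, Mul(3, Add(2, Mul(-1, -4))))), 2) = Mul(Add(3, Add(3, Mul(3, Add(2, 4)))), 2) = Mul(Add(3, Add(3, Mul(3, 6))), 2) = Mul(Add(3, Add(3, 18)), 2) = Mul(Add(3, 21), 2) = Mul(24, 2) = 48)
Pow(Add(Function('R')(11, Add(-1, Mul(-1, 3))), w), 2) = Pow(Add(Add(24, Mul(12, Add(-1, Mul(-1, 3)))), 48), 2) = Pow(Add(Add(24, Mul(12, Add(-1, -3))), 48), 2) = Pow(Add(Add(24, Mul(12, -4)), 48), 2) = Pow(Add(Add(24, -48), 48), 2) = Pow(Add(-24, 48), 2) = Pow(24, 2) = 576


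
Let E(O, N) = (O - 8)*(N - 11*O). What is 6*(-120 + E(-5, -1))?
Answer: -4932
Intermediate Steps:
E(O, N) = (-8 + O)*(N - 11*O)
6*(-120 + E(-5, -1)) = 6*(-120 + (-11*(-5)**2 - 8*(-1) + 88*(-5) - 1*(-5))) = 6*(-120 + (-11*25 + 8 - 440 + 5)) = 6*(-120 + (-275 + 8 - 440 + 5)) = 6*(-120 - 702) = 6*(-822) = -4932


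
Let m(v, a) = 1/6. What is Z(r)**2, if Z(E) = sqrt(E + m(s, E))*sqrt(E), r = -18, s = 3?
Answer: 321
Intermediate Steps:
m(v, a) = 1/6
Z(E) = sqrt(E)*sqrt(1/6 + E) (Z(E) = sqrt(E + 1/6)*sqrt(E) = sqrt(1/6 + E)*sqrt(E) = sqrt(E)*sqrt(1/6 + E))
Z(r)**2 = (sqrt(6)*sqrt(-18)*sqrt(1 + 6*(-18))/6)**2 = (sqrt(6)*(3*I*sqrt(2))*sqrt(1 - 108)/6)**2 = (sqrt(6)*(3*I*sqrt(2))*sqrt(-107)/6)**2 = (sqrt(6)*(3*I*sqrt(2))*(I*sqrt(107))/6)**2 = (-sqrt(321))**2 = 321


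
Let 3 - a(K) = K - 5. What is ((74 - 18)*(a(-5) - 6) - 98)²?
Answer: 86436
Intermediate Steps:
a(K) = 8 - K (a(K) = 3 - (K - 5) = 3 - (-5 + K) = 3 + (5 - K) = 8 - K)
((74 - 18)*(a(-5) - 6) - 98)² = ((74 - 18)*((8 - 1*(-5)) - 6) - 98)² = (56*((8 + 5) - 6) - 98)² = (56*(13 - 6) - 98)² = (56*7 - 98)² = (392 - 98)² = 294² = 86436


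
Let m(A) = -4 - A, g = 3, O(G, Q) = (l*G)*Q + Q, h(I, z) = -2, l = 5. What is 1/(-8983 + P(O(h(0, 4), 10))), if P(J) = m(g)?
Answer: -1/8990 ≈ -0.00011123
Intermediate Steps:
O(G, Q) = Q + 5*G*Q (O(G, Q) = (5*G)*Q + Q = 5*G*Q + Q = Q + 5*G*Q)
P(J) = -7 (P(J) = -4 - 1*3 = -4 - 3 = -7)
1/(-8983 + P(O(h(0, 4), 10))) = 1/(-8983 - 7) = 1/(-8990) = -1/8990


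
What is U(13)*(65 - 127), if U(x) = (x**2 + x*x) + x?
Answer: -21762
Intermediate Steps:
U(x) = x + 2*x**2 (U(x) = (x**2 + x**2) + x = 2*x**2 + x = x + 2*x**2)
U(13)*(65 - 127) = (13*(1 + 2*13))*(65 - 127) = (13*(1 + 26))*(-62) = (13*27)*(-62) = 351*(-62) = -21762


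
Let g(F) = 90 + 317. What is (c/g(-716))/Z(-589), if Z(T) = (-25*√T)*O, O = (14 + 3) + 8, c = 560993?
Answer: 560993*I*√589/149826875 ≈ 0.090871*I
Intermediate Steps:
g(F) = 407
O = 25 (O = 17 + 8 = 25)
Z(T) = -625*√T (Z(T) = -25*√T*25 = -625*√T)
(c/g(-716))/Z(-589) = (560993/407)/((-625*I*√589)) = (560993*(1/407))/((-625*I*√589)) = 560993/(407*((-625*I*√589))) = 560993*(I*√589/368125)/407 = 560993*I*√589/149826875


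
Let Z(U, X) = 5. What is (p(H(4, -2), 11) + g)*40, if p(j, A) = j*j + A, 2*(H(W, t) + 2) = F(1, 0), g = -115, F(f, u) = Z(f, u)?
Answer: -4150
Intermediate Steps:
F(f, u) = 5
H(W, t) = ½ (H(W, t) = -2 + (½)*5 = -2 + 5/2 = ½)
p(j, A) = A + j² (p(j, A) = j² + A = A + j²)
(p(H(4, -2), 11) + g)*40 = ((11 + (½)²) - 115)*40 = ((11 + ¼) - 115)*40 = (45/4 - 115)*40 = -415/4*40 = -4150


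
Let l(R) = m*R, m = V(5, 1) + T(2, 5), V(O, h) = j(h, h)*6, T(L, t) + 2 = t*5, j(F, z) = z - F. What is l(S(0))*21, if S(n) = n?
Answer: 0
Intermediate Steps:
T(L, t) = -2 + 5*t (T(L, t) = -2 + t*5 = -2 + 5*t)
V(O, h) = 0 (V(O, h) = (h - h)*6 = 0*6 = 0)
m = 23 (m = 0 + (-2 + 5*5) = 0 + (-2 + 25) = 0 + 23 = 23)
l(R) = 23*R
l(S(0))*21 = (23*0)*21 = 0*21 = 0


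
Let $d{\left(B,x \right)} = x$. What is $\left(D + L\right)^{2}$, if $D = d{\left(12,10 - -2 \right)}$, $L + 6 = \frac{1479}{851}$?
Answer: $\frac{43362225}{724201} \approx 59.876$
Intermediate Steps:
$L = - \frac{3627}{851}$ ($L = -6 + \frac{1479}{851} = - \frac{3627}{851} \approx -4.262$)
$D = 12$ ($D = 10 - -2 = 10 + 2 = 12$)
$\left(D + L\right)^{2} = \left(12 - \frac{3627}{851}\right)^{2} = \left(\frac{6585}{851}\right)^{2} = \frac{43362225}{724201}$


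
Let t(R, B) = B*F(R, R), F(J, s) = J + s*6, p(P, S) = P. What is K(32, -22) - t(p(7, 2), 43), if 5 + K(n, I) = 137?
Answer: -1975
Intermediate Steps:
K(n, I) = 132 (K(n, I) = -5 + 137 = 132)
F(J, s) = J + 6*s
t(R, B) = 7*B*R (t(R, B) = B*(R + 6*R) = B*(7*R) = 7*B*R)
K(32, -22) - t(p(7, 2), 43) = 132 - 7*43*7 = 132 - 1*2107 = 132 - 2107 = -1975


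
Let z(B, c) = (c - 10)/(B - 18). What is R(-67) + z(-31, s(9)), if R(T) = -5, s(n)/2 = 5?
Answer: -5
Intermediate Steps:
s(n) = 10 (s(n) = 2*5 = 10)
z(B, c) = (-10 + c)/(-18 + B)
R(-67) + z(-31, s(9)) = -5 + (-10 + 10)/(-18 - 31) = -5 + 0/(-49) = -5 - 1/49*0 = -5 + 0 = -5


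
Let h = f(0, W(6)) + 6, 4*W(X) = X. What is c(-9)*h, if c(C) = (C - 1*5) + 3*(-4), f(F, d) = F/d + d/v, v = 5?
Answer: -819/5 ≈ -163.80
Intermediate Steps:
W(X) = X/4
f(F, d) = d/5 + F/d (f(F, d) = F/d + d/5 = d/5 + F/d)
c(C) = -17 + C (c(C) = (C - 5) - 12 = (-5 + C) - 12 = -17 + C)
h = 63/10 (h = (((¼)*6)/5 + 0/(((¼)*6))) + 6 = ((⅕)*(3/2) + 0/(3/2)) + 6 = (3/10 + 0*(⅔)) + 6 = (3/10 + 0) + 6 = 3/10 + 6 = 63/10 ≈ 6.3000)
c(-9)*h = (-17 - 9)*(63/10) = -26*63/10 = -819/5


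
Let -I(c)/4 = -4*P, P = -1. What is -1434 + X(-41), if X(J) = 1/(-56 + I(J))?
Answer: -103249/72 ≈ -1434.0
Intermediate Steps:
I(c) = -16 (I(c) = -(-16)*(-1) = -4*4 = -16)
X(J) = -1/72 (X(J) = 1/(-56 - 16) = 1/(-72) = -1/72)
-1434 + X(-41) = -1434 - 1/72 = -103249/72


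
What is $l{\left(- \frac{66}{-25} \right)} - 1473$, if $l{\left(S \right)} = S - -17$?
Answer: $- \frac{36334}{25} \approx -1453.4$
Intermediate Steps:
$l{\left(S \right)} = 17 + S$ ($l{\left(S \right)} = S + 17 = 17 + S$)
$l{\left(- \frac{66}{-25} \right)} - 1473 = \left(17 - \frac{66}{-25}\right) - 1473 = \left(17 - - \frac{66}{25}\right) - 1473 = \left(17 + \frac{66}{25}\right) - 1473 = \frac{491}{25} - 1473 = - \frac{36334}{25}$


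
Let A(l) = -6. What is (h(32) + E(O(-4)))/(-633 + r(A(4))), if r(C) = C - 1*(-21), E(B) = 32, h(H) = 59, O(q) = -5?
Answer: -91/618 ≈ -0.14725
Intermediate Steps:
r(C) = 21 + C (r(C) = C + 21 = 21 + C)
(h(32) + E(O(-4)))/(-633 + r(A(4))) = (59 + 32)/(-633 + (21 - 6)) = 91/(-633 + 15) = 91/(-618) = 91*(-1/618) = -91/618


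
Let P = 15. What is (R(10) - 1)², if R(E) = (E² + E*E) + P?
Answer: 45796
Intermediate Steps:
R(E) = 15 + 2*E² (R(E) = (E² + E*E) + 15 = (E² + E²) + 15 = 2*E² + 15 = 15 + 2*E²)
(R(10) - 1)² = ((15 + 2*10²) - 1)² = ((15 + 2*100) - 1)² = ((15 + 200) - 1)² = (215 - 1)² = 214² = 45796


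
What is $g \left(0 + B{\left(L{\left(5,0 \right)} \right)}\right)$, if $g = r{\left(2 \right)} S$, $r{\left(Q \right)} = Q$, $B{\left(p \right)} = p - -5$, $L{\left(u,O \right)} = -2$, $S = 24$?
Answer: $144$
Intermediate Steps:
$B{\left(p \right)} = 5 + p$ ($B{\left(p \right)} = p + 5 = 5 + p$)
$g = 48$ ($g = 2 \cdot 24 = 48$)
$g \left(0 + B{\left(L{\left(5,0 \right)} \right)}\right) = 48 \left(0 + \left(5 - 2\right)\right) = 48 \left(0 + 3\right) = 48 \cdot 3 = 144$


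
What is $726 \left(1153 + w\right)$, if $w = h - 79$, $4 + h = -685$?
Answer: $279510$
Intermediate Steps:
$h = -689$ ($h = -4 - 685 = -689$)
$w = -768$ ($w = -689 - 79 = -768$)
$726 \left(1153 + w\right) = 726 \left(1153 - 768\right) = 726 \cdot 385 = 279510$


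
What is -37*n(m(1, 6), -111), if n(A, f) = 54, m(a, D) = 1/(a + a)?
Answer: -1998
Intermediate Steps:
m(a, D) = 1/(2*a)
-37*n(m(1, 6), -111) = -37*54 = -1998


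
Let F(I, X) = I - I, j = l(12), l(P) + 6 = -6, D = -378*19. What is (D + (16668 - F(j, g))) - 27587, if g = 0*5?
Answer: -18101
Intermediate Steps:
D = -7182
l(P) = -12 (l(P) = -6 - 6 = -12)
j = -12
g = 0
F(I, X) = 0
(D + (16668 - F(j, g))) - 27587 = (-7182 + (16668 - 1*0)) - 27587 = (-7182 + (16668 + 0)) - 27587 = (-7182 + 16668) - 27587 = 9486 - 27587 = -18101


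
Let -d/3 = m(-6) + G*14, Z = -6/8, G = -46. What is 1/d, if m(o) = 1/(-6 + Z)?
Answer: 9/17392 ≈ 0.00051748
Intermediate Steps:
Z = -¾ (Z = -6*⅛ = -¾ ≈ -0.75000)
m(o) = -4/27 (m(o) = 1/(-6 - ¾) = 1/(-27/4) = -4/27)
d = 17392/9 (d = -3*(-4/27 - 46*14) = -3*(-4/27 - 644) = -3*(-17392/27) = 17392/9 ≈ 1932.4)
1/d = 1/(17392/9) = 9/17392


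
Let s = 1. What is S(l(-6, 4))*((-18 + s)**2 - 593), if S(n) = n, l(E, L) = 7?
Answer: -2128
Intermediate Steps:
S(l(-6, 4))*((-18 + s)**2 - 593) = 7*((-18 + 1)**2 - 593) = 7*((-17)**2 - 593) = 7*(289 - 593) = 7*(-304) = -2128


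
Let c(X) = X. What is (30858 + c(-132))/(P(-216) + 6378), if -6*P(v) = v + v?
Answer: 5121/1075 ≈ 4.7637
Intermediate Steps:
P(v) = -v/3 (P(v) = -(v + v)/6 = -v/3)
(30858 + c(-132))/(P(-216) + 6378) = (30858 - 132)/(-⅓*(-216) + 6378) = 30726/(72 + 6378) = 30726/6450 = 30726*(1/6450) = 5121/1075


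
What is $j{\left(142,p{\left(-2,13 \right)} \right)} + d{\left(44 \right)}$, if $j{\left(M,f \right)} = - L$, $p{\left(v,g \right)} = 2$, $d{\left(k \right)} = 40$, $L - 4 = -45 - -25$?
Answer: $56$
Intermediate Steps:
$L = -16$ ($L = 4 - 20 = -16$)
$j{\left(M,f \right)} = 16$ ($j{\left(M,f \right)} = \left(-1\right) \left(-16\right) = 16$)
$j{\left(142,p{\left(-2,13 \right)} \right)} + d{\left(44 \right)} = 16 + 40 = 56$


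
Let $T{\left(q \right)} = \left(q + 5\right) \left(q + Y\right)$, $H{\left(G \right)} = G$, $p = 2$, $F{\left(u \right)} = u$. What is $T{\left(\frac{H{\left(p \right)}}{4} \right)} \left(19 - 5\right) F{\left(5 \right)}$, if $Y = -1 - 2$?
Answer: $- \frac{1925}{2} \approx -962.5$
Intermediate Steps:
$Y = -3$ ($Y = -1 - 2 = -3$)
$T{\left(q \right)} = \left(-3 + q\right) \left(5 + q\right)$ ($T{\left(q \right)} = \left(q + 5\right) \left(q - 3\right) = \left(5 + q\right) \left(-3 + q\right) = \left(-3 + q\right) \left(5 + q\right)$)
$T{\left(\frac{H{\left(p \right)}}{4} \right)} \left(19 - 5\right) F{\left(5 \right)} = \left(-15 + \left(\frac{2}{4}\right)^{2} + 2 \cdot \frac{2}{4}\right) \left(19 - 5\right) 5 = \left(-15 + \left(2 \cdot \frac{1}{4}\right)^{2} + 2 \cdot 2 \cdot \frac{1}{4}\right) \left(19 - 5\right) 5 = \left(-15 + \left(\frac{1}{2}\right)^{2} + 2 \cdot \frac{1}{2}\right) 14 \cdot 5 = \left(-15 + \frac{1}{4} + 1\right) 14 \cdot 5 = \left(- \frac{55}{4}\right) 14 \cdot 5 = \left(- \frac{385}{2}\right) 5 = - \frac{1925}{2}$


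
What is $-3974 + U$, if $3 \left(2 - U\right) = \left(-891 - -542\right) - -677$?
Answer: $- \frac{12244}{3} \approx -4081.3$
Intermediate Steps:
$U = - \frac{322}{3}$ ($U = 2 - \frac{\left(-891 - -542\right) - -677}{3} = 2 - \frac{\left(-891 + 542\right) + 677}{3} = 2 - \frac{-349 + 677}{3} = 2 - \frac{328}{3} = - \frac{322}{3} \approx -107.33$)
$-3974 + U = -3974 - \frac{322}{3} = - \frac{12244}{3}$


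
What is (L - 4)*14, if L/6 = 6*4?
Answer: 1960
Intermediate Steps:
L = 144 (L = 6*(6*4) = 6*24 = 144)
(L - 4)*14 = (144 - 4)*14 = 140*14 = 1960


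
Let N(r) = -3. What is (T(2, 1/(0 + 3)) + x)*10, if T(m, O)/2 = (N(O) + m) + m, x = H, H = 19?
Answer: 210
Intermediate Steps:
x = 19
T(m, O) = -6 + 4*m (T(m, O) = 2*((-3 + m) + m) = 2*(-3 + 2*m) = -6 + 4*m)
(T(2, 1/(0 + 3)) + x)*10 = ((-6 + 4*2) + 19)*10 = ((-6 + 8) + 19)*10 = (2 + 19)*10 = 21*10 = 210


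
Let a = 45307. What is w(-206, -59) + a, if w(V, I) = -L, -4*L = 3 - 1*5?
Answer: 90613/2 ≈ 45307.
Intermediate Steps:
L = ½ (L = -(3 - 1*5)/4 = -(3 - 5)/4 = -¼*(-2) = ½ ≈ 0.50000)
w(V, I) = -½ (w(V, I) = -1*½ = -½)
w(-206, -59) + a = -½ + 45307 = 90613/2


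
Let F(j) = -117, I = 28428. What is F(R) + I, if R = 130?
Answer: 28311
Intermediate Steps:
F(R) + I = -117 + 28428 = 28311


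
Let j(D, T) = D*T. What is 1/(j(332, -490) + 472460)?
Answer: 1/309780 ≈ 3.2281e-6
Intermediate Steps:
1/(j(332, -490) + 472460) = 1/(332*(-490) + 472460) = 1/(-162680 + 472460) = 1/309780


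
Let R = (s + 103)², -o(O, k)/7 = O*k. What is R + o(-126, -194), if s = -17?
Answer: -163712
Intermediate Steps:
o(O, k) = -7*O*k
R = 7396 (R = (-17 + 103)² = 86² = 7396)
R + o(-126, -194) = 7396 - 7*(-126)*(-194) = 7396 - 171108 = -163712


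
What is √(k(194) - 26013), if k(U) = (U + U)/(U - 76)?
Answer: I*√90539807/59 ≈ 161.28*I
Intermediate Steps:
k(U) = 2*U/(-76 + U) (k(U) = (2*U)/(-76 + U) = 2*U/(-76 + U))
√(k(194) - 26013) = √(2*194/(-76 + 194) - 26013) = √(2*194/118 - 26013) = √(2*194*(1/118) - 26013) = √(194/59 - 26013) = √(-1534573/59) = I*√90539807/59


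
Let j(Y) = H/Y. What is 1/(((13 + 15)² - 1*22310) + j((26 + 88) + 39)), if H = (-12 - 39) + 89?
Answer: -153/3293440 ≈ -4.6456e-5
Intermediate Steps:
H = 38 (H = -51 + 89 = 38)
j(Y) = 38/Y
1/(((13 + 15)² - 1*22310) + j((26 + 88) + 39)) = 1/(((13 + 15)² - 1*22310) + 38/((26 + 88) + 39)) = 1/((28² - 22310) + 38/(114 + 39)) = 1/((784 - 22310) + 38/153) = 1/(-21526 + 38*(1/153)) = 1/(-21526 + 38/153) = 1/(-3293440/153) = -153/3293440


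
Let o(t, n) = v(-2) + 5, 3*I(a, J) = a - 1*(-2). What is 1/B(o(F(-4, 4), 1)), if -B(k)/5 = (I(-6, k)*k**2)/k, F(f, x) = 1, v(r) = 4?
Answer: 1/60 ≈ 0.016667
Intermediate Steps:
I(a, J) = 2/3 + a/3 (I(a, J) = (a - 1*(-2))/3 = (a + 2)/3 = (2 + a)/3 = 2/3 + a/3)
o(t, n) = 9 (o(t, n) = 4 + 5 = 9)
B(k) = 20*k/3 (B(k) = -5*(2/3 + (1/3)*(-6))*k**2/k = -5*(2/3 - 2)*k**2/k = -5*(-4*k**2/3)/k = -(-20)*k/3 = 20*k/3)
1/B(o(F(-4, 4), 1)) = 1/((20/3)*9) = 1/60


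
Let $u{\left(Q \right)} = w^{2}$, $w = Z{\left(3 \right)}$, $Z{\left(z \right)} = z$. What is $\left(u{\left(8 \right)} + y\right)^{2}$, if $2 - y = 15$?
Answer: $16$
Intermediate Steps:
$y = -13$ ($y = 2 - 15 = -13$)
$w = 3$
$u{\left(Q \right)} = 9$ ($u{\left(Q \right)} = 3^{2} = 9$)
$\left(u{\left(8 \right)} + y\right)^{2} = \left(9 - 13\right)^{2} = \left(-4\right)^{2} = 16$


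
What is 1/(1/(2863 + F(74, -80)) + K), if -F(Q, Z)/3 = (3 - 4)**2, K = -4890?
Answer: -2860/13985399 ≈ -0.00020450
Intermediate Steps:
F(Q, Z) = -3 (F(Q, Z) = -3*(3 - 4)**2 = -3*(-1)**2 = -3*1 = -3)
1/(1/(2863 + F(74, -80)) + K) = 1/(1/(2863 - 3) - 4890) = 1/(1/2860 - 4890) = 1/(-13985399/2860) = -2860/13985399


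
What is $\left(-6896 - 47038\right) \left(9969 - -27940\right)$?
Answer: $-2044584006$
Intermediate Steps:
$\left(-6896 - 47038\right) \left(9969 - -27940\right) = - 53934 \left(9969 + 27940\right) = \left(-53934\right) 37909 = -2044584006$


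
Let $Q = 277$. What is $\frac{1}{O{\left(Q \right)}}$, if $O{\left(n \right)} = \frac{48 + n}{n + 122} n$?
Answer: $\frac{399}{90025} \approx 0.0044321$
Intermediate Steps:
$O{\left(n \right)} = \frac{n \left(48 + n\right)}{122 + n}$ ($O{\left(n \right)} = \frac{48 + n}{122 + n} n = \frac{n \left(48 + n\right)}{122 + n}$)
$\frac{1}{O{\left(Q \right)}} = \frac{1}{277 \frac{1}{122 + 277} \left(48 + 277\right)} = \frac{1}{277 \cdot \frac{1}{399} \cdot 325} = \frac{1}{\frac{90025}{399}} = \frac{399}{90025}$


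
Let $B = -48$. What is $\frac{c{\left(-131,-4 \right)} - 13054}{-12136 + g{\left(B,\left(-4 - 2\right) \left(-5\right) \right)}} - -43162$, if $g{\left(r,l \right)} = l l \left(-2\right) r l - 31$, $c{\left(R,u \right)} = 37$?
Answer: $\frac{111350738929}{2579833} \approx 43162.0$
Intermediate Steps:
$g{\left(r,l \right)} = -31 - 2 r l^{3}$ ($g{\left(r,l \right)} = l^{2} \left(-2\right) r l - 31 = - 2 l^{2} r l - 31 = - 2 r l^{2} l - 31 = - 2 r l^{3} - 31 = -31 - 2 r l^{3}$)
$\frac{c{\left(-131,-4 \right)} - 13054}{-12136 + g{\left(B,\left(-4 - 2\right) \left(-5\right) \right)}} - -43162 = \frac{37 - 13054}{-12136 - \left(31 - 96 \left(\left(-4 - 2\right) \left(-5\right)\right)^{3}\right)} - -43162 = - \frac{13017}{-12136 - \left(31 - 96 \left(\left(-6\right) \left(-5\right)\right)^{3}\right)} + 43162 = - \frac{13017}{-12136 - \left(31 - 96 \cdot 30^{3}\right)} + 43162 = - \frac{13017}{-12136 - \left(31 - 2592000\right)} + 43162 = - \frac{13017}{-12136 + \left(-31 + 2592000\right)} + 43162 = - \frac{13017}{-12136 + 2591969} + 43162 = - \frac{13017}{2579833} + 43162 = \frac{111350738929}{2579833}$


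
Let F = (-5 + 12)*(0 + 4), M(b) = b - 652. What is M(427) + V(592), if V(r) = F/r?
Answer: -33293/148 ≈ -224.95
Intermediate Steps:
M(b) = -652 + b
F = 28 (F = 7*4 = 28)
V(r) = 28/r
M(427) + V(592) = (-652 + 427) + 28/592 = -225 + 28*(1/592) = -225 + 7/148 = -33293/148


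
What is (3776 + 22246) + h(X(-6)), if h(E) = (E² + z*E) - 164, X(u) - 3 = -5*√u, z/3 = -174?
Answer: 24151 + 2580*I*√6 ≈ 24151.0 + 6319.7*I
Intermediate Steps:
z = -522 (z = 3*(-174) = -522)
X(u) = 3 - 5*√u
h(E) = -164 + E² - 522*E (h(E) = (E² - 522*E) - 164 = -164 + E² - 522*E)
(3776 + 22246) + h(X(-6)) = (3776 + 22246) + (-164 + (3 - 5*I*√6)² - 522*(3 - 5*I*√6)) = 26022 + (-164 + (3 - 5*I*√6)² - 522*(3 - 5*I*√6)) = 26022 + (-164 + (3 - 5*I*√6)² + (-1566 + 2610*I*√6)) = 26022 + (-1730 + (3 - 5*I*√6)² + 2610*I*√6) = 24292 + (3 - 5*I*√6)² + 2610*I*√6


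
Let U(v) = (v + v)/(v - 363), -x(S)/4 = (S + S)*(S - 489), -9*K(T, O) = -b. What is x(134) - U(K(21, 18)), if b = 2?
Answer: 1242528404/3265 ≈ 3.8056e+5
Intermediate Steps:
K(T, O) = 2/9 (K(T, O) = -(-1)*2/9 = -1/9*(-2) = 2/9)
x(S) = -8*S*(-489 + S) (x(S) = -4*(S + S)*(S - 489) = -4*2*S*(-489 + S) = -8*S*(-489 + S))
U(v) = 2*v/(-363 + v) (U(v) = (2*v)/(-363 + v) = 2*v/(-363 + v))
x(134) - U(K(21, 18)) = 8*134*(489 - 1*134) - 2*2/(9*(-363 + 2/9)) = 8*134*(489 - 134) - 2*2/(9*(-3265/9)) = 8*134*355 - 2*2*(-9)/(9*3265) = 380560 - 1*(-4/3265) = 380560 + 4/3265 = 1242528404/3265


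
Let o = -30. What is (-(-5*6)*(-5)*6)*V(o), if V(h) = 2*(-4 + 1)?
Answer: 5400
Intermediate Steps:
V(h) = -6 (V(h) = 2*(-3) = -6)
(-(-5*6)*(-5)*6)*V(o) = (-(-5*6)*(-5)*6)*(-6) = (-(-30)*(-5)*6)*(-6) = (-1*150*6)*(-6) = -150*6*(-6) = -900*(-6) = 5400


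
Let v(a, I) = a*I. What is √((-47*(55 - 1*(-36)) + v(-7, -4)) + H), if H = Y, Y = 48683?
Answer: √44434 ≈ 210.79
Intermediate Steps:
v(a, I) = I*a
H = 48683
√((-47*(55 - 1*(-36)) + v(-7, -4)) + H) = √((-47*(55 - 1*(-36)) - 4*(-7)) + 48683) = √((-47*(55 + 36) + 28) + 48683) = √((-47*91 + 28) + 48683) = √((-4277 + 28) + 48683) = √(-4249 + 48683) = √44434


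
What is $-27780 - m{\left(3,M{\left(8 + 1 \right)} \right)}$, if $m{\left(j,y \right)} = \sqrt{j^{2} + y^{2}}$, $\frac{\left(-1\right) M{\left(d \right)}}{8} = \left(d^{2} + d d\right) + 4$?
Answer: $-27780 - \sqrt{1763593} \approx -29108.0$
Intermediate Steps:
$M{\left(d \right)} = -32 - 16 d^{2}$ ($M{\left(d \right)} = - 8 \left(\left(d^{2} + d d\right) + 4\right) = - 8 \left(\left(d^{2} + d^{2}\right) + 4\right) = - 8 \left(2 d^{2} + 4\right) = - 8 \left(4 + 2 d^{2}\right) = -32 - 16 d^{2}$)
$-27780 - m{\left(3,M{\left(8 + 1 \right)} \right)} = -27780 - \sqrt{3^{2} + \left(-32 - 16 \left(8 + 1\right)^{2}\right)^{2}} = -27780 - \sqrt{9 + \left(-32 - 16 \cdot 9^{2}\right)^{2}} = -27780 - \sqrt{9 + \left(-32 - 1296\right)^{2}} = -27780 - \sqrt{9 + \left(-1328\right)^{2}} = -27780 - \sqrt{9 + 1763584} = -27780 - \sqrt{1763593}$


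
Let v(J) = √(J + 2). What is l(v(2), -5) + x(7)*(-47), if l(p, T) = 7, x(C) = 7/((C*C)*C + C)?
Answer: 303/50 ≈ 6.0600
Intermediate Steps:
v(J) = √(2 + J)
x(C) = 7/(C + C³) (x(C) = 7/(C²*C + C) = 7/(C³ + C) = 7/(C + C³))
l(v(2), -5) + x(7)*(-47) = 7 + (7/(7 + 7³))*(-47) = 7 + (7/(7 + 343))*(-47) = 7 + (7/350)*(-47) = 7 + (7*(1/350))*(-47) = 7 + (1/50)*(-47) = 7 - 47/50 = 303/50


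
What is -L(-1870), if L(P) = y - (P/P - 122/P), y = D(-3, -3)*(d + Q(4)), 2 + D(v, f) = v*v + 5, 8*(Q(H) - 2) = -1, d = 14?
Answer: -354243/1870 ≈ -189.43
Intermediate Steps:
Q(H) = 15/8 (Q(H) = 2 + (⅛)*(-1) = 2 - ⅛ = 15/8)
D(v, f) = 3 + v² (D(v, f) = -2 + (v*v + 5) = -2 + (v² + 5) = -2 + (5 + v²) = 3 + v²)
y = 381/2 (y = (3 + (-3)²)*(14 + 15/8) = (3 + 9)*(127/8) = 12*(127/8) = 381/2 ≈ 190.50)
L(P) = 379/2 + 122/P (L(P) = 381/2 - (P/P - 122/P) = 381/2 - (1 - 122/P) = 381/2 + (-1 + 122/P) = 379/2 + 122/P)
-L(-1870) = -(379/2 + 122/(-1870)) = -(379/2 + 122*(-1/1870)) = -(379/2 - 61/935) = -1*354243/1870 = -354243/1870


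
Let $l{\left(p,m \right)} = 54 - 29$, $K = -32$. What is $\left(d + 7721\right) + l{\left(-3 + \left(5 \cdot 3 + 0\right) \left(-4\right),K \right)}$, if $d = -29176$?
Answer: $-21430$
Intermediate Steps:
$l{\left(p,m \right)} = 25$
$\left(d + 7721\right) + l{\left(-3 + \left(5 \cdot 3 + 0\right) \left(-4\right),K \right)} = \left(-29176 + 7721\right) + 25 = -21455 + 25 = -21430$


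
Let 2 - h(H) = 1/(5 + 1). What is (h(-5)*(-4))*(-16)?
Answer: 352/3 ≈ 117.33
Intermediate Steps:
h(H) = 11/6 (h(H) = 2 - 1/(5 + 1) = 2 - 1/6 = 2 - 1*⅙ = 2 - ⅙ = 11/6)
(h(-5)*(-4))*(-16) = ((11/6)*(-4))*(-16) = -22/3*(-16) = 352/3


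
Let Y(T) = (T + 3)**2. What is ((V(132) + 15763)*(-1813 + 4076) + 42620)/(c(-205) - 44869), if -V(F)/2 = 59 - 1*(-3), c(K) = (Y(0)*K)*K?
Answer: 35433677/333356 ≈ 106.29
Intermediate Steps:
Y(T) = (3 + T)**2
c(K) = 9*K**2 (c(K) = ((3 + 0)**2*K)*K = (3**2*K)*K = (9*K)*K = 9*K**2)
V(F) = -124 (V(F) = -2*(59 - 1*(-3)) = -2*(59 + 3) = -2*62 = -124)
((V(132) + 15763)*(-1813 + 4076) + 42620)/(c(-205) - 44869) = ((-124 + 15763)*(-1813 + 4076) + 42620)/(9*(-205)**2 - 44869) = (15639*2263 + 42620)/(9*42025 - 44869) = (35391057 + 42620)/(378225 - 44869) = 35433677/333356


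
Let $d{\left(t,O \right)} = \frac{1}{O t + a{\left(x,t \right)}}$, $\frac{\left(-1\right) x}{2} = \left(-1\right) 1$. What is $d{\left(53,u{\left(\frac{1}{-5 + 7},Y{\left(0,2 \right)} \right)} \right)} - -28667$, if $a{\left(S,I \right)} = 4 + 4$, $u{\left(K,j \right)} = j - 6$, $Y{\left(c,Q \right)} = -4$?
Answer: $\frac{14964173}{522} \approx 28667.0$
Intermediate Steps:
$x = 2$ ($x = - 2 \left(\left(-1\right) 1\right) = \left(-2\right) \left(-1\right) = 2$)
$u{\left(K,j \right)} = -6 + j$
$a{\left(S,I \right)} = 8$
$d{\left(t,O \right)} = \frac{1}{8 + O t}$ ($d{\left(t,O \right)} = \frac{1}{O t + 8} = \frac{1}{8 + O t}$)
$d{\left(53,u{\left(\frac{1}{-5 + 7},Y{\left(0,2 \right)} \right)} \right)} - -28667 = \frac{1}{8 + \left(-6 - 4\right) 53} - -28667 = \frac{1}{8 - 530} + 28667 = \frac{1}{-522} + 28667 = - \frac{1}{522} + 28667 = \frac{14964173}{522}$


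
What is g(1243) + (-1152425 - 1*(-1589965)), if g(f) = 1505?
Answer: 439045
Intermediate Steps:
g(1243) + (-1152425 - 1*(-1589965)) = 1505 + (-1152425 - 1*(-1589965)) = 1505 + (-1152425 + 1589965) = 1505 + 437540 = 439045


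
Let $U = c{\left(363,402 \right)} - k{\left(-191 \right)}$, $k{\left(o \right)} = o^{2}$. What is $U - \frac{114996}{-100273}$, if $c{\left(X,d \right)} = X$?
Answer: $- \frac{3621545218}{100273} \approx -36117.0$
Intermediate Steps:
$U = -36118$ ($U = 363 - \left(-191\right)^{2} = 363 - 36481 = -36118$)
$U - \frac{114996}{-100273} = -36118 - \frac{114996}{-100273} = -36118 - 114996 \left(- \frac{1}{100273}\right) = -36118 - - \frac{114996}{100273} = -36118 + \frac{114996}{100273} = - \frac{3621545218}{100273}$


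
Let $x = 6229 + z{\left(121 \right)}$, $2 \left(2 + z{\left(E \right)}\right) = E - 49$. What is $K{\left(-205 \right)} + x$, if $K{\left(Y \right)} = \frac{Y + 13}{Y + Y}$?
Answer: $\frac{1284011}{205} \approx 6263.5$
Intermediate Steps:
$z{\left(E \right)} = - \frac{53}{2} + \frac{E}{2}$ ($z{\left(E \right)} = -2 + \frac{E - 49}{2} = -2 + \frac{-49 + E}{2} = -2 + \left(- \frac{49}{2} + \frac{E}{2}\right) = - \frac{53}{2} + \frac{E}{2}$)
$x = 6263$ ($x = 6229 + \left(- \frac{53}{2} + \frac{1}{2} \cdot 121\right) = 6229 + \left(- \frac{53}{2} + \frac{121}{2}\right) = 6229 + 34 = 6263$)
$K{\left(Y \right)} = \frac{13 + Y}{2 Y}$
$K{\left(-205 \right)} + x = \frac{13 - 205}{2 \left(-205\right)} + 6263 = \frac{1}{2} \left(- \frac{1}{205}\right) \left(-192\right) + 6263 = \frac{96}{205} + 6263 = \frac{1284011}{205}$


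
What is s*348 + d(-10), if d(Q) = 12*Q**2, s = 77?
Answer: 27996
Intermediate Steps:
s*348 + d(-10) = 77*348 + 12*(-10)**2 = 26796 + 12*100 = 26796 + 1200 = 27996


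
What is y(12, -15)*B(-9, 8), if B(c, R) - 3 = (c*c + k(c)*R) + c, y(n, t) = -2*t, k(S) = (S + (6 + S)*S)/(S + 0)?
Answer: 1770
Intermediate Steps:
k(S) = (S + S*(6 + S))/S
B(c, R) = 3 + c + c² + R*(7 + c) (B(c, R) = 3 + ((c*c + (7 + c)*R) + c) = 3 + ((c² + R*(7 + c)) + c) = 3 + (c + c² + R*(7 + c)) = 3 + c + c² + R*(7 + c))
y(12, -15)*B(-9, 8) = (-2*(-15))*(3 - 9 + (-9)² + 8*(7 - 9)) = 30*(3 - 9 + 81 + 8*(-2)) = 30*(3 - 9 + 81 - 16) = 30*59 = 1770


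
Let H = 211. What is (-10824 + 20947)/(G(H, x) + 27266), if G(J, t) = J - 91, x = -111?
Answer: 10123/27386 ≈ 0.36964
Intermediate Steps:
G(J, t) = -91 + J
(-10824 + 20947)/(G(H, x) + 27266) = (-10824 + 20947)/((-91 + 211) + 27266) = 10123/(120 + 27266) = 10123/27386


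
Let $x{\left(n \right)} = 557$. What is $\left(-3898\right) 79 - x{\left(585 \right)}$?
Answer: $-308499$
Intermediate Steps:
$\left(-3898\right) 79 - x{\left(585 \right)} = \left(-3898\right) 79 - 557 = -307942 - 557 = -308499$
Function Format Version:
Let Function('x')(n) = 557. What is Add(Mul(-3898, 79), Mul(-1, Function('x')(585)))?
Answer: -308499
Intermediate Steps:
Add(Mul(-3898, 79), Mul(-1, Function('x')(585))) = Add(Mul(-3898, 79), Mul(-1, 557)) = Add(-307942, -557) = -308499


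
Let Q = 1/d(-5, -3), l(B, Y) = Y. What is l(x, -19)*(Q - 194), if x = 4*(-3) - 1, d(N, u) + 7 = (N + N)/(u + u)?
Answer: 59033/16 ≈ 3689.6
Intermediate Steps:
d(N, u) = -7 + N/u (d(N, u) = -7 + (N + N)/(u + u) = -7 + (2*N)/((2*u)) = -7 + (2*N)*(1/(2*u)) = -7 + N/u)
x = -13 (x = -12 - 1 = -13)
Q = -3/16 (Q = 1/(-7 - 5/(-3)) = 1/(-7 - 5*(-1/3)) = 1/(-7 + 5/3) = 1/(-16/3) = -3/16 ≈ -0.18750)
l(x, -19)*(Q - 194) = -19*(-3/16 - 194) = -19*(-3107/16) = 59033/16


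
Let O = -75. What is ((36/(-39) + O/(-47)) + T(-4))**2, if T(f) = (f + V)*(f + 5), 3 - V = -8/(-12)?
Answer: 3319684/3359889 ≈ 0.98803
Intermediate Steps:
V = 7/3 (V = 3 - (-8)/(-12) = 3 - (-8)*(-1)/12 = 3 - 1*2/3 = 3 - 2/3 = 7/3 ≈ 2.3333)
T(f) = (5 + f)*(7/3 + f) (T(f) = (f + 7/3)*(f + 5) = (7/3 + f)*(5 + f) = (5 + f)*(7/3 + f))
((36/(-39) + O/(-47)) + T(-4))**2 = ((36/(-39) - 75/(-47)) + (35/3 + (-4)**2 + (22/3)*(-4)))**2 = ((36*(-1/39) - 75*(-1/47)) + (35/3 + 16 - 88/3))**2 = ((-12/13 + 75/47) - 5/3)**2 = (411/611 - 5/3)**2 = (-1822/1833)**2 = 3319684/3359889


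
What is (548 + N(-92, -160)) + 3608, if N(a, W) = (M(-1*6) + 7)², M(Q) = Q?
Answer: 4157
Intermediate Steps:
N(a, W) = 1 (N(a, W) = (-1*6 + 7)² = (-6 + 7)² = 1² = 1)
(548 + N(-92, -160)) + 3608 = (548 + 1) + 3608 = 549 + 3608 = 4157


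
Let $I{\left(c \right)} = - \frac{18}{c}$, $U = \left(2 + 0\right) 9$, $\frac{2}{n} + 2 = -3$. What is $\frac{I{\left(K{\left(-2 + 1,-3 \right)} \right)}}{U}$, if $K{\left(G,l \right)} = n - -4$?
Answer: $- \frac{5}{18} \approx -0.27778$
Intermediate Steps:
$n = - \frac{2}{5}$ ($n = \frac{2}{-2 - 3} = \frac{2}{-5} = 2 \left(- \frac{1}{5}\right) = - \frac{2}{5} \approx -0.4$)
$U = 18$ ($U = 2 \cdot 9 = 18$)
$K{\left(G,l \right)} = \frac{18}{5}$ ($K{\left(G,l \right)} = - \frac{2}{5} - -4 = - \frac{2}{5} + 4 = \frac{18}{5}$)
$\frac{I{\left(K{\left(-2 + 1,-3 \right)} \right)}}{U} = \frac{\left(-18\right) \frac{1}{\frac{18}{5}}}{18} = \left(-18\right) \frac{5}{18} \cdot \frac{1}{18} = \left(-5\right) \frac{1}{18} = - \frac{5}{18}$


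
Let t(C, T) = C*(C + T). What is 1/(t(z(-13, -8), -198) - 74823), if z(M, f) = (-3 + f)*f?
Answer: -1/84503 ≈ -1.1834e-5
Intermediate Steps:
z(M, f) = f*(-3 + f)
1/(t(z(-13, -8), -198) - 74823) = 1/((-8*(-3 - 8))*(-8*(-3 - 8) - 198) - 74823) = 1/((-8*(-11))*(-8*(-11) - 198) - 74823) = 1/(88*(88 - 198) - 74823) = 1/(88*(-110) - 74823) = 1/(-9680 - 74823) = 1/(-84503) = -1/84503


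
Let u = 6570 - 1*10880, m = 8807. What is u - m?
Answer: -13117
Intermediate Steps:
u = -4310 (u = 6570 - 10880 = -4310)
u - m = -4310 - 1*8807 = -4310 - 8807 = -13117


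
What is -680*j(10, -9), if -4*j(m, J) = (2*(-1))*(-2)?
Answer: 680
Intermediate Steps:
j(m, J) = -1 (j(m, J) = -2*(-1)*(-2)/4 = -(-1)*(-2)/2 = -1/4*4 = -1)
-680*j(10, -9) = -680*(-1) = 680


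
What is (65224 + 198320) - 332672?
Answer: -69128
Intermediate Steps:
(65224 + 198320) - 332672 = 263544 - 332672 = -69128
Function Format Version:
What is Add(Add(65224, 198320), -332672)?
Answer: -69128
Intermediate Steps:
Add(Add(65224, 198320), -332672) = Add(263544, -332672) = -69128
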